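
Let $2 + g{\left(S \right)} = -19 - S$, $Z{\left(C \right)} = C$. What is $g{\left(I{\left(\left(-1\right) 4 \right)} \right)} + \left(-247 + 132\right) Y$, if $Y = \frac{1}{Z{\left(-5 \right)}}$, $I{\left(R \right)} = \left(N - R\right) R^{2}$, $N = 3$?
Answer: $-110$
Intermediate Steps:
$I{\left(R \right)} = R^{2} \left(3 - R\right)$ ($I{\left(R \right)} = \left(3 - R\right) R^{2} = R^{2} \left(3 - R\right)$)
$g{\left(S \right)} = -21 - S$ ($g{\left(S \right)} = -2 - \left(19 + S\right) = -21 - S$)
$Y = - \frac{1}{5}$ ($Y = \frac{1}{-5} = - \frac{1}{5} \approx -0.2$)
$g{\left(I{\left(\left(-1\right) 4 \right)} \right)} + \left(-247 + 132\right) Y = \left(-21 - \left(\left(-1\right) 4\right)^{2} \left(3 - \left(-1\right) 4\right)\right) + \left(-247 + 132\right) \left(- \frac{1}{5}\right) = \left(-21 - \left(-4\right)^{2} \left(3 - -4\right)\right) - -23 = \left(-21 - 16 \left(3 + 4\right)\right) + 23 = \left(-21 - 16 \cdot 7\right) + 23 = \left(-21 - 112\right) + 23 = -133 + 23 = -110$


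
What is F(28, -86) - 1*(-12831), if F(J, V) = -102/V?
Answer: 551784/43 ≈ 12832.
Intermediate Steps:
F(28, -86) - 1*(-12831) = -102/(-86) - 1*(-12831) = -102*(-1/86) + 12831 = 51/43 + 12831 = 551784/43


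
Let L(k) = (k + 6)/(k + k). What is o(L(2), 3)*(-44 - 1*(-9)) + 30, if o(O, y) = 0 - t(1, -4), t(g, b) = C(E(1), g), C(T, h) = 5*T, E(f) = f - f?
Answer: 30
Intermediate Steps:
E(f) = 0
L(k) = (6 + k)/(2*k) (L(k) = (6 + k)/((2*k)) = (6 + k)*(1/(2*k)) = (6 + k)/(2*k))
t(g, b) = 0 (t(g, b) = 5*0 = 0)
o(O, y) = 0 (o(O, y) = 0 - 1*0 = 0 + 0 = 0)
o(L(2), 3)*(-44 - 1*(-9)) + 30 = 0*(-44 - 1*(-9)) + 30 = 0*(-44 + 9) + 30 = 0*(-35) + 30 = 0 + 30 = 30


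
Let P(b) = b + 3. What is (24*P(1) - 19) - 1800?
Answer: -1723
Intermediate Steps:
P(b) = 3 + b
(24*P(1) - 19) - 1800 = (24*(3 + 1) - 19) - 1800 = (24*4 - 19) - 1800 = (96 - 19) - 1800 = 77 - 1800 = -1723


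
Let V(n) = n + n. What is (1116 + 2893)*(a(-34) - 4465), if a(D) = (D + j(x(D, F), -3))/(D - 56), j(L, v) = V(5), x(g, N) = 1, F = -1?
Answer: -268486739/15 ≈ -1.7899e+7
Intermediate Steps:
V(n) = 2*n
j(L, v) = 10 (j(L, v) = 2*5 = 10)
a(D) = (10 + D)/(-56 + D) (a(D) = (D + 10)/(D - 56) = (10 + D)/(-56 + D))
(1116 + 2893)*(a(-34) - 4465) = (1116 + 2893)*((10 - 34)/(-56 - 34) - 4465) = 4009*(-24/(-90) - 4465) = 4009*(-1/90*(-24) - 4465) = 4009*(4/15 - 4465) = 4009*(-66971/15) = -268486739/15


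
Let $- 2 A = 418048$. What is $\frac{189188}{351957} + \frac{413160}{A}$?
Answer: $- \frac{13233715201}{9195932496} \approx -1.4391$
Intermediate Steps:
$A = -209024$ ($A = \left(- \frac{1}{2}\right) 418048 = -209024$)
$\frac{189188}{351957} + \frac{413160}{A} = \frac{189188}{351957} + \frac{413160}{-209024} = 189188 \cdot \frac{1}{351957} + 413160 \left(- \frac{1}{209024}\right) = \frac{189188}{351957} - \frac{51645}{26128} = - \frac{13233715201}{9195932496}$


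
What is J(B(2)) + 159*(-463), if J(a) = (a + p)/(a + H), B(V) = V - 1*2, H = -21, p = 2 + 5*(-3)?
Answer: -1545944/21 ≈ -73616.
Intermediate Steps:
p = -13 (p = 2 - 15 = -13)
B(V) = -2 + V (B(V) = V - 2 = -2 + V)
J(a) = (-13 + a)/(-21 + a) (J(a) = (a - 13)/(a - 21) = (-13 + a)/(-21 + a))
J(B(2)) + 159*(-463) = (-13 + (-2 + 2))/(-21 + (-2 + 2)) + 159*(-463) = (-13 + 0)/(-21 + 0) - 73617 = -13/(-21) - 73617 = -1/21*(-13) - 73617 = 13/21 - 73617 = -1545944/21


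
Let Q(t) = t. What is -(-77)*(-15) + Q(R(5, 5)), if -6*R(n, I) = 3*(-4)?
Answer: -1153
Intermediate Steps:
R(n, I) = 2 (R(n, I) = -(-4)/2 = -1/6*(-12) = 2)
-(-77)*(-15) + Q(R(5, 5)) = -(-77)*(-15) + 2 = -77*15 + 2 = -1155 + 2 = -1153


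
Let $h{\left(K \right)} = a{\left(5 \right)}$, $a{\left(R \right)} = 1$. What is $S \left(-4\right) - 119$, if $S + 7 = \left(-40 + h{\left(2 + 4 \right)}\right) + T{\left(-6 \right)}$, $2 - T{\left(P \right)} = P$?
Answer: $33$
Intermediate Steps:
$T{\left(P \right)} = 2 - P$
$h{\left(K \right)} = 1$
$S = -38$ ($S = -7 + \left(\left(-40 + 1\right) + \left(2 - -6\right)\right) = -7 + \left(-39 + \left(2 + 6\right)\right) = -7 + \left(-39 + 8\right) = -7 - 31 = -38$)
$S \left(-4\right) - 119 = \left(-38\right) \left(-4\right) - 119 = 152 - 119 = 33$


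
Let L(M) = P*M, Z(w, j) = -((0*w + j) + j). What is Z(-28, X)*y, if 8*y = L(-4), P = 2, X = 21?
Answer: 42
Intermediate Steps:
Z(w, j) = -2*j (Z(w, j) = -((0 + j) + j) = -(j + j) = -2*j)
L(M) = 2*M
y = -1 (y = (2*(-4))/8 = (1/8)*(-8) = -1)
Z(-28, X)*y = -2*21*(-1) = -42*(-1) = 42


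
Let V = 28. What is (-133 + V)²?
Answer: 11025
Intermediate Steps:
(-133 + V)² = (-133 + 28)² = (-105)² = 11025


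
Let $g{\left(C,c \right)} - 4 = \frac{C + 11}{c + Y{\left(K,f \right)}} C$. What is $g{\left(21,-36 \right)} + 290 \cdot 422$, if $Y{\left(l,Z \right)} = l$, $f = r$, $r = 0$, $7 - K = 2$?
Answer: $\frac{3793232}{31} \approx 1.2236 \cdot 10^{5}$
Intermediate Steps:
$K = 5$ ($K = 7 - 2 = 5$)
$f = 0$
$g{\left(C,c \right)} = 4 + \frac{C \left(11 + C\right)}{5 + c}$ ($g{\left(C,c \right)} = 4 + \frac{C + 11}{c + 5} C = 4 + \frac{11 + C}{5 + c} C = 4 + \frac{C \left(11 + C\right)}{5 + c}$)
$g{\left(21,-36 \right)} + 290 \cdot 422 = \frac{20 + 21^{2} + 4 \left(-36\right) + 11 \cdot 21}{5 - 36} + 290 \cdot 422 = \frac{20 + 441 - 144 + 231}{-31} + 122380 = \left(- \frac{1}{31}\right) 548 + 122380 = - \frac{548}{31} + 122380 = \frac{3793232}{31}$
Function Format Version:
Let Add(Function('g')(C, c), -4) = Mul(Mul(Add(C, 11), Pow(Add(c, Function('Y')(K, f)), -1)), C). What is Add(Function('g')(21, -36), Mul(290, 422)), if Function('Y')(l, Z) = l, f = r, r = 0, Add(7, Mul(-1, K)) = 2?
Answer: Rational(3793232, 31) ≈ 1.2236e+5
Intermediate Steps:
K = 5 (K = Add(7, Mul(-1, 2)) = Add(7, -2) = 5)
f = 0
Function('g')(C, c) = Add(4, Mul(C, Pow(Add(5, c), -1), Add(11, C))) (Function('g')(C, c) = Add(4, Mul(Mul(Add(C, 11), Pow(Add(c, 5), -1)), C)) = Add(4, Mul(Mul(Add(11, C), Pow(Add(5, c), -1)), C)) = Add(4, Mul(Mul(Pow(Add(5, c), -1), Add(11, C)), C)) = Add(4, Mul(C, Pow(Add(5, c), -1), Add(11, C))))
Add(Function('g')(21, -36), Mul(290, 422)) = Add(Mul(Pow(Add(5, -36), -1), Add(20, Pow(21, 2), Mul(4, -36), Mul(11, 21))), Mul(290, 422)) = Add(Mul(Pow(-31, -1), Add(20, 441, -144, 231)), 122380) = Add(Mul(Rational(-1, 31), 548), 122380) = Add(Rational(-548, 31), 122380) = Rational(3793232, 31)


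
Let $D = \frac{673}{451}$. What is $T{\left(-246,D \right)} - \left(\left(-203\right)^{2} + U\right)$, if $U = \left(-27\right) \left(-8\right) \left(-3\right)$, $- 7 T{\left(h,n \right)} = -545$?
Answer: $- \frac{283382}{7} \approx -40483.0$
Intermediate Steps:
$D = \frac{673}{451}$ ($D = 673 \cdot \frac{1}{451} = \frac{673}{451} \approx 1.4922$)
$T{\left(h,n \right)} = \frac{545}{7}$ ($T{\left(h,n \right)} = \left(- \frac{1}{7}\right) \left(-545\right) = \frac{545}{7}$)
$U = -648$ ($U = 216 \left(-3\right) = -648$)
$T{\left(-246,D \right)} - \left(\left(-203\right)^{2} + U\right) = \frac{545}{7} - \left(\left(-203\right)^{2} - 648\right) = \frac{545}{7} - \left(41209 - 648\right) = \frac{545}{7} - 40561 = - \frac{283382}{7}$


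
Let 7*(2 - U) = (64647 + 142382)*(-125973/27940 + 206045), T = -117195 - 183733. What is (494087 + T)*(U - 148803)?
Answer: -230216112502968732017/195580 ≈ -1.1771e+15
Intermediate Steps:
T = -300928
U = -1191818610666323/195580 (U = 2 - (64647 + 142382)*(-125973/27940 + 206045)/7 = 2 - 207029*(-125973*1/27940 + 206045)/7 = 2 - 207029*(-125973/27940 + 206045)/7 = 2 - 207029*5756771327/(7*27940) = 2 - ⅐*1191818611057483/27940 = 2 - 1191818611057483/195580 = -1191818610666323/195580 ≈ -6.0938e+9)
(494087 + T)*(U - 148803) = (494087 - 300928)*(-1191818610666323/195580 - 148803) = 193159*(-1191847713557063/195580) = -230216112502968732017/195580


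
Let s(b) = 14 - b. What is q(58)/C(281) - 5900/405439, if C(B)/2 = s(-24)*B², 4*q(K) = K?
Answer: -70800467069/4866108069608 ≈ -0.014550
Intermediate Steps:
q(K) = K/4
C(B) = 76*B² (C(B) = 2*((14 - 1*(-24))*B²) = 2*((14 + 24)*B²) = 2*(38*B²) = 76*B²)
q(58)/C(281) - 5900/405439 = ((¼)*58)/((76*281²)) - 5900/405439 = 29/(2*((76*78961))) - 5900*1/405439 = (29/2)/6001036 - 5900/405439 = (29/2)*(1/6001036) - 5900/405439 = 29/12002072 - 5900/405439 = -70800467069/4866108069608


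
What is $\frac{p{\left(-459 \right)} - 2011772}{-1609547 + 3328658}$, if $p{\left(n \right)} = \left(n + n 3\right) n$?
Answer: $- \frac{1169048}{1719111} \approx -0.68003$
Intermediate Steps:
$p{\left(n \right)} = 4 n^{2}$ ($p{\left(n \right)} = \left(n + 3 n\right) n = 4 n n = 4 n^{2}$)
$\frac{p{\left(-459 \right)} - 2011772}{-1609547 + 3328658} = \frac{4 \left(-459\right)^{2} - 2011772}{-1609547 + 3328658} = \frac{4 \cdot 210681 - 2011772}{1719111} = \left(842724 - 2011772\right) \frac{1}{1719111} = \left(-1169048\right) \frac{1}{1719111} = - \frac{1169048}{1719111}$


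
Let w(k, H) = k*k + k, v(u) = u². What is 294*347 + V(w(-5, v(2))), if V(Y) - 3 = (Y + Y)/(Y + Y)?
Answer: 102022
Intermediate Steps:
w(k, H) = k + k² (w(k, H) = k² + k = k + k²)
V(Y) = 4 (V(Y) = 3 + (Y + Y)/(Y + Y) = 3 + (2*Y)/((2*Y)) = 3 + (2*Y)*(1/(2*Y)) = 3 + 1 = 4)
294*347 + V(w(-5, v(2))) = 294*347 + 4 = 102018 + 4 = 102022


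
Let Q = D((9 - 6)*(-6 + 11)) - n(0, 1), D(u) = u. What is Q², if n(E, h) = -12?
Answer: 729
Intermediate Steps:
Q = 27 (Q = (9 - 6)*(-6 + 11) - 1*(-12) = 3*5 + 12 = 15 + 12 = 27)
Q² = 27² = 729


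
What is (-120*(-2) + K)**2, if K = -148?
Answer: 8464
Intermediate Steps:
(-120*(-2) + K)**2 = (-120*(-2) - 148)**2 = (240 - 148)**2 = 92**2 = 8464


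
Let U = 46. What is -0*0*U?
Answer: 0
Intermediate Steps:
-0*0*U = -0*0*46 = -0*46 = -1*0 = 0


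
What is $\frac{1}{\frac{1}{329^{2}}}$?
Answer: $108241$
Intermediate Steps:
$\frac{1}{\frac{1}{329^{2}}} = \frac{1}{\frac{1}{108241}} = 108241$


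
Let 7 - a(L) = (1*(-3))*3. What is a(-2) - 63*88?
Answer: -5528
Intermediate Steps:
a(L) = 16 (a(L) = 7 - 1*(-3)*3 = 7 - (-3)*3 = 7 - 1*(-9) = 7 + 9 = 16)
a(-2) - 63*88 = 16 - 63*88 = 16 - 5544 = -5528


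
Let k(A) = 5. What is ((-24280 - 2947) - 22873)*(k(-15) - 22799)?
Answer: 1141979400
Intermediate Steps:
((-24280 - 2947) - 22873)*(k(-15) - 22799) = ((-24280 - 2947) - 22873)*(5 - 22799) = (-27227 - 22873)*(-22794) = -50100*(-22794) = 1141979400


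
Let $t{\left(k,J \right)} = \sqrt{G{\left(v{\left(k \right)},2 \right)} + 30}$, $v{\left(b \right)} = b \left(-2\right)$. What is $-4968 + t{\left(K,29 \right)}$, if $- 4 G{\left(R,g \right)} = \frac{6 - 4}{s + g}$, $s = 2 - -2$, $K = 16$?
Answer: $-4968 + \frac{\sqrt{1077}}{6} \approx -4962.5$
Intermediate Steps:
$v{\left(b \right)} = - 2 b$
$s = 4$ ($s = 2 + 2 = 4$)
$G{\left(R,g \right)} = - \frac{1}{2 \left(4 + g\right)}$ ($G{\left(R,g \right)} = - \frac{\left(6 - 4\right) \frac{1}{4 + g}}{4} = - \frac{2 \frac{1}{4 + g}}{4} = - \frac{1}{2 \left(4 + g\right)}$)
$t{\left(k,J \right)} = \frac{\sqrt{1077}}{6}$ ($t{\left(k,J \right)} = \sqrt{- \frac{1}{8 + 2 \cdot 2} + 30} = \sqrt{- \frac{1}{8 + 4} + 30} = \sqrt{- \frac{1}{12} + 30} = \sqrt{\frac{359}{12}} = \frac{\sqrt{1077}}{6}$)
$-4968 + t{\left(K,29 \right)} = -4968 + \frac{\sqrt{1077}}{6}$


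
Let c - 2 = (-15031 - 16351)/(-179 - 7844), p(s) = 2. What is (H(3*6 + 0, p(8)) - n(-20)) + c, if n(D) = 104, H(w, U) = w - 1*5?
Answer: -9615/113 ≈ -85.089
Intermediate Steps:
H(w, U) = -5 + w (H(w, U) = w - 5 = -5 + w)
c = 668/113 (c = 2 + (-15031 - 16351)/(-179 - 7844) = 2 - 31382/(-8023) = 2 - 31382*(-1/8023) = 2 + 442/113 = 668/113 ≈ 5.9115)
(H(3*6 + 0, p(8)) - n(-20)) + c = ((-5 + (3*6 + 0)) - 1*104) + 668/113 = ((-5 + (18 + 0)) - 104) + 668/113 = ((-5 + 18) - 104) + 668/113 = (13 - 104) + 668/113 = -91 + 668/113 = -9615/113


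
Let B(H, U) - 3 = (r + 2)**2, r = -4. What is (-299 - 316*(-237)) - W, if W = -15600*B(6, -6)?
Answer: 183793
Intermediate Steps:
B(H, U) = 7 (B(H, U) = 3 + (-4 + 2)**2 = 3 + (-2)**2 = 3 + 4 = 7)
W = -109200 (W = -15600*7 = -3900*28 = -109200)
(-299 - 316*(-237)) - W = (-299 - 316*(-237)) - 1*(-109200) = (-299 + 74892) + 109200 = 74593 + 109200 = 183793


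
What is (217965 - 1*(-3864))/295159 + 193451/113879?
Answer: 82360468400/33612411761 ≈ 2.4503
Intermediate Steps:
(217965 - 1*(-3864))/295159 + 193451/113879 = (217965 + 3864)*(1/295159) + 193451*(1/113879) = 221829*(1/295159) + 193451/113879 = 221829/295159 + 193451/113879 = 82360468400/33612411761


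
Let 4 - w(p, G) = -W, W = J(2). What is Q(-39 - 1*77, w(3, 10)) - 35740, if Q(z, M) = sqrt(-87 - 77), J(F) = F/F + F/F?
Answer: -35740 + 2*I*sqrt(41) ≈ -35740.0 + 12.806*I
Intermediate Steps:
J(F) = 2 (J(F) = 1 + 1 = 2)
W = 2
w(p, G) = 6 (w(p, G) = 4 - (-1)*2 = 4 - 1*(-2) = 4 + 2 = 6)
Q(z, M) = 2*I*sqrt(41) (Q(z, M) = sqrt(-164) = 2*I*sqrt(41))
Q(-39 - 1*77, w(3, 10)) - 35740 = 2*I*sqrt(41) - 35740 = -35740 + 2*I*sqrt(41)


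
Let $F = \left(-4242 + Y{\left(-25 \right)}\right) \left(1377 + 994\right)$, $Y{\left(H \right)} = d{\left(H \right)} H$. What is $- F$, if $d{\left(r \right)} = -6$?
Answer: $9702132$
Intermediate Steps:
$Y{\left(H \right)} = - 6 H$
$F = -9702132$ ($F = \left(-4242 - -150\right) \left(1377 + 994\right) = \left(-4242 + 150\right) 2371 = \left(-4092\right) 2371 = -9702132$)
$- F = \left(-1\right) \left(-9702132\right) = 9702132$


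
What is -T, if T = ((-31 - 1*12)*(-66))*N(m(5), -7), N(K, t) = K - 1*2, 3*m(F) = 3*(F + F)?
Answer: -22704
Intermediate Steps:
m(F) = 2*F (m(F) = (3*(F + F))/3 = (3*(2*F))/3 = (6*F)/3 = 2*F)
N(K, t) = -2 + K (N(K, t) = K - 2 = -2 + K)
T = 22704 (T = ((-31 - 1*12)*(-66))*(-2 + 2*5) = ((-31 - 12)*(-66))*(-2 + 10) = -43*(-66)*8 = 2838*8 = 22704)
-T = -1*22704 = -22704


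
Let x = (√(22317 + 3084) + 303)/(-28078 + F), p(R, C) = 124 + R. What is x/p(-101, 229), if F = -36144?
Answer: -303/1477106 - √25401/1477106 ≈ -0.00031303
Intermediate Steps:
x = -303/64222 - √25401/64222 (x = (√(22317 + 3084) + 303)/(-28078 - 36144) = (√25401 + 303)/(-64222) = (303 + √25401)*(-1/64222) = -303/64222 - √25401/64222 ≈ -0.0071997)
x/p(-101, 229) = (-303/64222 - √25401/64222)/(124 - 101) = (-303/64222 - √25401/64222)/23 = (-303/64222 - √25401/64222)*(1/23) = -303/1477106 - √25401/1477106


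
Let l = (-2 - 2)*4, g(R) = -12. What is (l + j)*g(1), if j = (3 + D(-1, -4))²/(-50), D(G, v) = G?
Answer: 4824/25 ≈ 192.96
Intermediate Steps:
l = -16 (l = -4*4 = -16)
j = -2/25 (j = (3 - 1)²/(-50) = 2²*(-1/50) = 4*(-1/50) = -2/25 ≈ -0.080000)
(l + j)*g(1) = (-16 - 2/25)*(-12) = -402/25*(-12) = 4824/25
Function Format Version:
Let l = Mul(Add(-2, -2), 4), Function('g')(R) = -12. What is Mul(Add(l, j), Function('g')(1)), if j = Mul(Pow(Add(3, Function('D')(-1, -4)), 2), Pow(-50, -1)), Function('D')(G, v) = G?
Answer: Rational(4824, 25) ≈ 192.96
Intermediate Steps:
l = -16 (l = Mul(-4, 4) = -16)
j = Rational(-2, 25) (j = Mul(Pow(Add(3, -1), 2), Pow(-50, -1)) = Mul(Pow(2, 2), Rational(-1, 50)) = Mul(4, Rational(-1, 50)) = Rational(-2, 25) ≈ -0.080000)
Mul(Add(l, j), Function('g')(1)) = Mul(Add(-16, Rational(-2, 25)), -12) = Mul(Rational(-402, 25), -12) = Rational(4824, 25)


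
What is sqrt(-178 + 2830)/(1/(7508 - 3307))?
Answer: 8402*sqrt(663) ≈ 2.1634e+5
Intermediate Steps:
sqrt(-178 + 2830)/(1/(7508 - 3307)) = sqrt(2652)/(1/4201) = (2*sqrt(663))/(1/4201) = (2*sqrt(663))*4201 = 8402*sqrt(663)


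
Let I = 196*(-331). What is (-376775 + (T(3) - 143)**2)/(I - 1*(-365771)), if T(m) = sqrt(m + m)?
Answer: -10765/8597 + (143 - sqrt(6))**2/300895 ≈ -1.1865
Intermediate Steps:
I = -64876
T(m) = sqrt(2)*sqrt(m) (T(m) = sqrt(2*m) = sqrt(2)*sqrt(m))
(-376775 + (T(3) - 143)**2)/(I - 1*(-365771)) = (-376775 + (sqrt(2)*sqrt(3) - 143)**2)/(-64876 - 1*(-365771)) = (-376775 + (sqrt(6) - 143)**2)/(-64876 + 365771) = (-376775 + (-143 + sqrt(6))**2)/300895 = (-376775 + (-143 + sqrt(6))**2)*(1/300895) = -10765/8597 + (-143 + sqrt(6))**2/300895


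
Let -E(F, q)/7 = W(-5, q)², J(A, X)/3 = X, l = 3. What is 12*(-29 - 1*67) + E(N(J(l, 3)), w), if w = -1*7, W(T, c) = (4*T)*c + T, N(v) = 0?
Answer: -128727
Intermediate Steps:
J(A, X) = 3*X
W(T, c) = T + 4*T*c (W(T, c) = 4*T*c + T = T + 4*T*c)
w = -7
E(F, q) = -7*(-5 - 20*q)² (E(F, q) = -7*25*(1 + 4*q)² = -7*(-5 - 20*q)²)
12*(-29 - 1*67) + E(N(J(l, 3)), w) = 12*(-29 - 1*67) - 175*(1 + 4*(-7))² = 12*(-29 - 67) - 175*(1 - 28)² = 12*(-96) - 175*(-27)² = -1152 - 175*729 = -1152 - 127575 = -128727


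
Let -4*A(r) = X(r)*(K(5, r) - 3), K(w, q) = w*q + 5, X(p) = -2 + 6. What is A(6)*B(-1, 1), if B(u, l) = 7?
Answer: -224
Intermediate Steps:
X(p) = 4
K(w, q) = 5 + q*w (K(w, q) = q*w + 5 = 5 + q*w)
A(r) = -2 - 5*r (A(r) = -((5 + r*5) - 3) = -((5 + 5*r) - 3) = -(2 + 5*r) = -(8 + 20*r)/4 = -2 - 5*r)
A(6)*B(-1, 1) = (-2 - 5*6)*7 = (-2 - 30)*7 = -32*7 = -224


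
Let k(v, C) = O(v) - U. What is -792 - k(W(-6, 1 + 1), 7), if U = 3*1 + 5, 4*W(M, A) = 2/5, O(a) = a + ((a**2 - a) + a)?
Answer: -78411/100 ≈ -784.11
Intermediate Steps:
O(a) = a + a**2
W(M, A) = 1/10 (W(M, A) = (2/5)/4 = (2*(1/5))/4 = (1/4)*(2/5) = 1/10)
U = 8 (U = 3 + 5 = 8)
k(v, C) = -8 + v*(1 + v) (k(v, C) = v*(1 + v) - 1*8 = v*(1 + v) - 8 = -8 + v*(1 + v))
-792 - k(W(-6, 1 + 1), 7) = -792 - (-8 + (1 + 1/10)/10) = -792 - (-8 + (1/10)*(11/10)) = -792 - (-8 + 11/100) = -792 - 1*(-789/100) = -792 + 789/100 = -78411/100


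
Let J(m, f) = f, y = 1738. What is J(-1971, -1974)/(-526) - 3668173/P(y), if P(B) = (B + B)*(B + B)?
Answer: 10960773013/3177717488 ≈ 3.4493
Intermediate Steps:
P(B) = 4*B² (P(B) = (2*B)*(2*B) = 4*B²)
J(-1971, -1974)/(-526) - 3668173/P(y) = -1974/(-526) - 3668173/(4*1738²) = -1974*(-1/526) - 3668173/(4*3020644) = 987/263 - 3668173/12082576 = 10960773013/3177717488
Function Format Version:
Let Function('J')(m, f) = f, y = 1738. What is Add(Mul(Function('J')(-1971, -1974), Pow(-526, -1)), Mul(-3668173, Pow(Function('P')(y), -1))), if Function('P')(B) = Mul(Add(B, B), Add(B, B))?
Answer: Rational(10960773013, 3177717488) ≈ 3.4493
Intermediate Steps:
Function('P')(B) = Mul(4, Pow(B, 2)) (Function('P')(B) = Mul(Mul(2, B), Mul(2, B)) = Mul(4, Pow(B, 2)))
Add(Mul(Function('J')(-1971, -1974), Pow(-526, -1)), Mul(-3668173, Pow(Function('P')(y), -1))) = Add(Mul(-1974, Pow(-526, -1)), Mul(-3668173, Pow(Mul(4, Pow(1738, 2)), -1))) = Add(Mul(-1974, Rational(-1, 526)), Mul(-3668173, Pow(Mul(4, 3020644), -1))) = Add(Rational(987, 263), Mul(-3668173, Pow(12082576, -1))) = Add(Rational(987, 263), Mul(-3668173, Rational(1, 12082576))) = Add(Rational(987, 263), Rational(-3668173, 12082576)) = Rational(10960773013, 3177717488)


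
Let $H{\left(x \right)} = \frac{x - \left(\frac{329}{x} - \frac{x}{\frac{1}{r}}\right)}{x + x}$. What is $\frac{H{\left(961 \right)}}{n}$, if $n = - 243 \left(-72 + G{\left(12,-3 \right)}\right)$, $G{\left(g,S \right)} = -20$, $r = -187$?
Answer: $- \frac{171775235}{41292470952} \approx -0.00416$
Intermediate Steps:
$H{\left(x \right)} = \frac{- \frac{329}{x} - 186 x}{2 x}$ ($H{\left(x \right)} = \frac{x + \left(\frac{x}{\frac{1}{-187}} - \frac{329}{x}\right)}{x + x} = \frac{x + \left(\frac{x}{- \frac{1}{187}} - \frac{329}{x}\right)}{2 x} = \left(x + \left(x \left(-187\right) - \frac{329}{x}\right)\right) \frac{1}{2 x} = \left(x - \left(187 x + \frac{329}{x}\right)\right) \frac{1}{2 x} = \left(- \frac{329}{x} - 186 x\right) \frac{1}{2 x} = \frac{- \frac{329}{x} - 186 x}{2 x}$)
$n = 22356$ ($n = - 243 \left(-72 - 20\right) = \left(-243\right) \left(-92\right) = 22356$)
$\frac{H{\left(961 \right)}}{n} = \frac{-93 - \frac{329}{2 \cdot 923521}}{22356} = \left(-93 - \frac{329}{1847042}\right) \frac{1}{22356} = \left(- \frac{171775235}{1847042}\right) \frac{1}{22356} = - \frac{171775235}{41292470952}$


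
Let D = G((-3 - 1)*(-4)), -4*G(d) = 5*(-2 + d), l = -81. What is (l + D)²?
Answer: 38809/4 ≈ 9702.3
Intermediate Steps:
G(d) = 5/2 - 5*d/4 (G(d) = -5*(-2 + d)/4 = -(-10 + 5*d)/4 = 5/2 - 5*d/4)
D = -35/2 (D = 5/2 - 5*(-3 - 1)*(-4)/4 = 5/2 - (-5)*(-4) = 5/2 - 5/4*16 = 5/2 - 20 = -35/2 ≈ -17.500)
(l + D)² = (-81 - 35/2)² = (-197/2)² = 38809/4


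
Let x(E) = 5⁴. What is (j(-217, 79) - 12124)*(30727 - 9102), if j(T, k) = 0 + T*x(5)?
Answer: -3195072125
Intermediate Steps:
x(E) = 625
j(T, k) = 625*T (j(T, k) = 0 + T*625 = 0 + 625*T = 625*T)
(j(-217, 79) - 12124)*(30727 - 9102) = (625*(-217) - 12124)*(30727 - 9102) = (-135625 - 12124)*21625 = -147749*21625 = -3195072125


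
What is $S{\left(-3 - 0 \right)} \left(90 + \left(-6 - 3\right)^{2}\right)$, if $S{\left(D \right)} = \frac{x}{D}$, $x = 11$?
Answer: $-627$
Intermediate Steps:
$S{\left(D \right)} = \frac{11}{D}$
$S{\left(-3 - 0 \right)} \left(90 + \left(-6 - 3\right)^{2}\right) = \frac{11}{-3 - 0} \left(90 + \left(-6 - 3\right)^{2}\right) = \frac{11}{-3 + 0} \left(90 + \left(-9\right)^{2}\right) = \frac{11}{-3} \left(90 + 81\right) = 11 \left(- \frac{1}{3}\right) 171 = \left(- \frac{11}{3}\right) 171 = -627$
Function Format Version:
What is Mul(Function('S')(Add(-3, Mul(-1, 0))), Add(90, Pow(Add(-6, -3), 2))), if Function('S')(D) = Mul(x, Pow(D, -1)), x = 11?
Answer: -627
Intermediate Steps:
Function('S')(D) = Mul(11, Pow(D, -1))
Mul(Function('S')(Add(-3, Mul(-1, 0))), Add(90, Pow(Add(-6, -3), 2))) = Mul(Mul(11, Pow(Add(-3, Mul(-1, 0)), -1)), Add(90, Pow(Add(-6, -3), 2))) = Mul(Mul(11, Pow(Add(-3, 0), -1)), Add(90, Pow(-9, 2))) = Mul(Mul(11, Pow(-3, -1)), Add(90, 81)) = Mul(Mul(11, Rational(-1, 3)), 171) = Mul(Rational(-11, 3), 171) = -627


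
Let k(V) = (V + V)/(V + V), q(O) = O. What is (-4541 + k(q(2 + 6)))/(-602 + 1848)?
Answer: -2270/623 ≈ -3.6437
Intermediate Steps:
k(V) = 1 (k(V) = (2*V)/((2*V)) = (2*V)*(1/(2*V)) = 1)
(-4541 + k(q(2 + 6)))/(-602 + 1848) = (-4541 + 1)/(-602 + 1848) = -4540/1246 = -4540*1/1246 = -2270/623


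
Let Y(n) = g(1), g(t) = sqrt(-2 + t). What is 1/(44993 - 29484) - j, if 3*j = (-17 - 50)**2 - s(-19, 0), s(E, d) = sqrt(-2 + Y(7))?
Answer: -69619898/46527 + sqrt(-2 + I)/3 ≈ -1496.2 + 0.48512*I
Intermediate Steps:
Y(n) = I (Y(n) = sqrt(-2 + 1) = sqrt(-1) = I)
s(E, d) = sqrt(-2 + I)
j = 4489/3 - sqrt(-2 + I)/3 (j = ((-17 - 50)**2 - sqrt(-2 + I))/3 = ((-67)**2 - sqrt(-2 + I))/3 = (4489 - sqrt(-2 + I))/3 = 4489/3 - sqrt(-2 + I)/3 ≈ 1496.2 - 0.48512*I)
1/(44993 - 29484) - j = 1/(44993 - 29484) - (4489/3 - sqrt(-2 + I)/3) = 1/15509 + (-4489/3 + sqrt(-2 + I)/3) = -69619898/46527 + sqrt(-2 + I)/3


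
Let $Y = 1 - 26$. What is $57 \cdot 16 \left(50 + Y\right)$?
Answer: $22800$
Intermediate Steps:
$Y = -25$ ($Y = 1 - 26 = -25$)
$57 \cdot 16 \left(50 + Y\right) = 57 \cdot 16 \left(50 - 25\right) = 912 \cdot 25 = 22800$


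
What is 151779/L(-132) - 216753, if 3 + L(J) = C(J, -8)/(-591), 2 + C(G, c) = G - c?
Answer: -49632620/183 ≈ -2.7122e+5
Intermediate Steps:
C(G, c) = -2 + G - c (C(G, c) = -2 + (G - c) = -2 + G - c)
L(J) = -593/197 - J/591 (L(J) = -3 + (-2 + J - 1*(-8))/(-591) = -3 + (-2 + J + 8)*(-1/591) = -3 + (6 + J)*(-1/591) = -3 + (-2/197 - J/591) = -593/197 - J/591)
151779/L(-132) - 216753 = 151779/(-593/197 - 1/591*(-132)) - 216753 = 151779/(-593/197 + 44/197) - 216753 = 151779/(-549/197) - 216753 = 151779*(-197/549) - 216753 = -9966821/183 - 216753 = -49632620/183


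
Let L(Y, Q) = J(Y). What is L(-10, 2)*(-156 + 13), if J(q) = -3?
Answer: 429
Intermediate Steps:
L(Y, Q) = -3
L(-10, 2)*(-156 + 13) = -3*(-156 + 13) = -3*(-143) = 429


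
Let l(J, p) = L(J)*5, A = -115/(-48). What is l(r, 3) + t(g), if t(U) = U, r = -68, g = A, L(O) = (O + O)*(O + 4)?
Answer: 2089075/48 ≈ 43522.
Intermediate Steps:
L(O) = 2*O*(4 + O) (L(O) = (2*O)*(4 + O) = 2*O*(4 + O))
A = 115/48 (A = -115*(-1/48) = 115/48 ≈ 2.3958)
g = 115/48 ≈ 2.3958
l(J, p) = 10*J*(4 + J) (l(J, p) = (2*J*(4 + J))*5 = 10*J*(4 + J))
l(r, 3) + t(g) = 10*(-68)*(4 - 68) + 115/48 = 10*(-68)*(-64) + 115/48 = 43520 + 115/48 = 2089075/48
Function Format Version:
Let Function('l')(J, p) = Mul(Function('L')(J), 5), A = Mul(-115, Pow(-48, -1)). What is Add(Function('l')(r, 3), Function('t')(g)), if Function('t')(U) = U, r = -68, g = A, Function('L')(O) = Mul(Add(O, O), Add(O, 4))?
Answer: Rational(2089075, 48) ≈ 43522.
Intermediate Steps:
Function('L')(O) = Mul(2, O, Add(4, O)) (Function('L')(O) = Mul(Mul(2, O), Add(4, O)) = Mul(2, O, Add(4, O)))
A = Rational(115, 48) (A = Mul(-115, Rational(-1, 48)) = Rational(115, 48) ≈ 2.3958)
g = Rational(115, 48) ≈ 2.3958
Function('l')(J, p) = Mul(10, J, Add(4, J)) (Function('l')(J, p) = Mul(Mul(2, J, Add(4, J)), 5) = Mul(10, J, Add(4, J)))
Add(Function('l')(r, 3), Function('t')(g)) = Add(Mul(10, -68, Add(4, -68)), Rational(115, 48)) = Add(Mul(10, -68, -64), Rational(115, 48)) = Add(43520, Rational(115, 48)) = Rational(2089075, 48)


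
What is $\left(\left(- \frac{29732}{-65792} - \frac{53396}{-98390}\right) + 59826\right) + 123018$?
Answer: $\frac{147950738814979}{809159360} \approx 1.8285 \cdot 10^{5}$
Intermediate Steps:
$\left(\left(- \frac{29732}{-65792} - \frac{53396}{-98390}\right) + 59826\right) + 123018 = \left(\left(\left(-29732\right) \left(- \frac{1}{65792}\right) - - \frac{26698}{49195}\right) + 59826\right) + 123018 = \left(\left(\frac{7433}{16448} + \frac{26698}{49195}\right) + 59826\right) + 123018 = \left(\frac{804795139}{809159360} + 59826\right) + 123018 = \frac{48409572666499}{809159360} + 123018 = \frac{147950738814979}{809159360}$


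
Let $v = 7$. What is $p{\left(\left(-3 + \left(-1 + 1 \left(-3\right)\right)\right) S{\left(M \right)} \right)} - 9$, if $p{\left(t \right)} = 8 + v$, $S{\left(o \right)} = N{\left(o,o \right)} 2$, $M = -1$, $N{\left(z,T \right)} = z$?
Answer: $6$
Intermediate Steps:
$S{\left(o \right)} = 2 o$ ($S{\left(o \right)} = o 2 = 2 o$)
$p{\left(t \right)} = 15$ ($p{\left(t \right)} = 8 + 7 = 15$)
$p{\left(\left(-3 + \left(-1 + 1 \left(-3\right)\right)\right) S{\left(M \right)} \right)} - 9 = 15 - 9 = 6$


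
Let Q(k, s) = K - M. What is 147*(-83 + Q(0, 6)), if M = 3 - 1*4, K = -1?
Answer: -12201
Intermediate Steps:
M = -1 (M = 3 - 4 = -1)
Q(k, s) = 0 (Q(k, s) = -1 - 1*(-1) = -1 + 1 = 0)
147*(-83 + Q(0, 6)) = 147*(-83 + 0) = 147*(-83) = -12201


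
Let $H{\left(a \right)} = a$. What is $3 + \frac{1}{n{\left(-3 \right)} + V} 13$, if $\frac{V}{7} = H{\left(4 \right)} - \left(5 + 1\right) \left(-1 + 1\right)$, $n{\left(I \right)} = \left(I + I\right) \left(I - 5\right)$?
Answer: $\frac{241}{76} \approx 3.1711$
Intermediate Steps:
$n{\left(I \right)} = 2 I \left(-5 + I\right)$
$V = 28$ ($V = 7 \left(4 - \left(5 + 1\right) \left(-1 + 1\right)\right) = 7 \left(4 - 6 \cdot 0\right) = 7 \left(4 - 0\right) = 7 \left(4 + 0\right) = 7 \cdot 4 = 28$)
$3 + \frac{1}{n{\left(-3 \right)} + V} 13 = 3 + \frac{1}{2 \left(-3\right) \left(-5 - 3\right) + 28} \cdot 13 = 3 + \frac{1}{2 \left(-3\right) \left(-8\right) + 28} \cdot 13 = 3 + \frac{1}{48 + 28} \cdot 13 = 3 + \frac{1}{76} \cdot 13 = 3 + \frac{13}{76} = \frac{241}{76}$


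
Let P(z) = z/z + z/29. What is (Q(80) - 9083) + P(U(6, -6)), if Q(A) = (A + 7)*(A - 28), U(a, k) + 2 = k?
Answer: -132190/29 ≈ -4558.3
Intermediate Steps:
U(a, k) = -2 + k
P(z) = 1 + z/29 (P(z) = 1 + z*(1/29) = 1 + z/29)
Q(A) = (-28 + A)*(7 + A) (Q(A) = (7 + A)*(-28 + A) = (-28 + A)*(7 + A))
(Q(80) - 9083) + P(U(6, -6)) = ((-196 + 80**2 - 21*80) - 9083) + (1 + (-2 - 6)/29) = ((-196 + 6400 - 1680) - 9083) + (1 + (1/29)*(-8)) = (4524 - 9083) + (1 - 8/29) = -4559 + 21/29 = -132190/29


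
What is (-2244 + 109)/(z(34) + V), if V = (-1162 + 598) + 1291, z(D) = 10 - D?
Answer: -2135/703 ≈ -3.0370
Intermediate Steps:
V = 727 (V = -564 + 1291 = 727)
(-2244 + 109)/(z(34) + V) = (-2244 + 109)/((10 - 1*34) + 727) = -2135/((10 - 34) + 727) = -2135/(-24 + 727) = -2135/703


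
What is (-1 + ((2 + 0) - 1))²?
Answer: 0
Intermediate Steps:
(-1 + ((2 + 0) - 1))² = (-1 + (2 - 1))² = (-1 + 1)² = 0² = 0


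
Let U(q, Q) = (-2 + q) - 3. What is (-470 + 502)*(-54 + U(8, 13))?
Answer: -1632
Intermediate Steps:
U(q, Q) = -5 + q
(-470 + 502)*(-54 + U(8, 13)) = (-470 + 502)*(-54 + (-5 + 8)) = 32*(-54 + 3) = 32*(-51) = -1632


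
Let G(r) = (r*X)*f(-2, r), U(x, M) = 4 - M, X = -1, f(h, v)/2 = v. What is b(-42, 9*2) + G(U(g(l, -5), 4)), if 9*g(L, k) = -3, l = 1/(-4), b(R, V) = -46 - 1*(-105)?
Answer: 59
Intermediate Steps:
f(h, v) = 2*v
b(R, V) = 59 (b(R, V) = -46 + 105 = 59)
l = -¼ (l = 1*(-¼) = -¼ ≈ -0.25000)
g(L, k) = -⅓ (g(L, k) = (⅑)*(-3) = -⅓)
G(r) = -2*r² (G(r) = (r*(-1))*(2*r) = (-r)*(2*r) = -2*r²)
b(-42, 9*2) + G(U(g(l, -5), 4)) = 59 - 2*(4 - 1*4)² = 59 - 2*(4 - 4)² = 59 - 2*0² = 59 - 2*0 = 59 + 0 = 59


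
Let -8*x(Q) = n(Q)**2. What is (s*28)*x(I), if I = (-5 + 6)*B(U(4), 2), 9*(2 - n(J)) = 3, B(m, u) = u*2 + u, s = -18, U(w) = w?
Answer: 175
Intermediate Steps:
B(m, u) = 3*u (B(m, u) = 2*u + u = 3*u)
n(J) = 5/3 (n(J) = 2 - 1/9*3 = 2 - 1/3 = 5/3)
I = 6 (I = (-5 + 6)*(3*2) = 1*6 = 6)
x(Q) = -25/72 (x(Q) = -(5/3)**2/8 = -1/8*25/9 = -25/72)
(s*28)*x(I) = -18*28*(-25/72) = -504*(-25/72) = 175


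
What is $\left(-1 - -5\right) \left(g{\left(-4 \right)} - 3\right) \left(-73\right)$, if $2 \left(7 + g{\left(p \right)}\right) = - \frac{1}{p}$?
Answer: $\frac{5767}{2} \approx 2883.5$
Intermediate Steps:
$g{\left(p \right)} = -7 - \frac{1}{2 p}$ ($g{\left(p \right)} = -7 + \frac{\left(-1\right) \frac{1}{p}}{2} = -7 - \frac{1}{2 p}$)
$\left(-1 - -5\right) \left(g{\left(-4 \right)} - 3\right) \left(-73\right) = \left(-1 - -5\right) \left(\left(-7 - \frac{1}{2 \left(-4\right)}\right) - 3\right) \left(-73\right) = \left(-1 + 5\right) \left(\left(-7 - - \frac{1}{8}\right) - 3\right) \left(-73\right) = 4 \left(\left(-7 + \frac{1}{8}\right) - 3\right) \left(-73\right) = 4 \left(- \frac{55}{8} - 3\right) \left(-73\right) = 4 \left(- \frac{79}{8}\right) \left(-73\right) = \left(- \frac{79}{2}\right) \left(-73\right) = \frac{5767}{2}$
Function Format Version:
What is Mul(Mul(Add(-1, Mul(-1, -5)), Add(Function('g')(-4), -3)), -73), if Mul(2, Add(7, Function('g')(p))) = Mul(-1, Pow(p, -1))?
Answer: Rational(5767, 2) ≈ 2883.5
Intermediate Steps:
Function('g')(p) = Add(-7, Mul(Rational(-1, 2), Pow(p, -1))) (Function('g')(p) = Add(-7, Mul(Rational(1, 2), Mul(-1, Pow(p, -1)))) = Add(-7, Mul(Rational(-1, 2), Pow(p, -1))))
Mul(Mul(Add(-1, Mul(-1, -5)), Add(Function('g')(-4), -3)), -73) = Mul(Mul(Add(-1, Mul(-1, -5)), Add(Add(-7, Mul(Rational(-1, 2), Pow(-4, -1))), -3)), -73) = Mul(Mul(Add(-1, 5), Add(Add(-7, Mul(Rational(-1, 2), Rational(-1, 4))), -3)), -73) = Mul(Mul(4, Add(Add(-7, Rational(1, 8)), -3)), -73) = Mul(Mul(4, Add(Rational(-55, 8), -3)), -73) = Mul(Mul(4, Rational(-79, 8)), -73) = Mul(Rational(-79, 2), -73) = Rational(5767, 2)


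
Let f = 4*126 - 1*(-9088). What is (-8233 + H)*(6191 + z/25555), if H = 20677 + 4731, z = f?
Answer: 543487750695/5111 ≈ 1.0634e+8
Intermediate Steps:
f = 9592 (f = 504 + 9088 = 9592)
z = 9592
H = 25408
(-8233 + H)*(6191 + z/25555) = (-8233 + 25408)*(6191 + 9592/25555) = 17175*(6191 + 9592*(1/25555)) = 17175*(6191 + 9592/25555) = 17175*(158220597/25555) = 543487750695/5111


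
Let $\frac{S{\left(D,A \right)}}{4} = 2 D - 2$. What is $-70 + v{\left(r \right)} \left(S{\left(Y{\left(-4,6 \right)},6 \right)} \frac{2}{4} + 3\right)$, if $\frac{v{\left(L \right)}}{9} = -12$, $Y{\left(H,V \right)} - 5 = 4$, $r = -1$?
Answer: $-3850$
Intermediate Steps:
$Y{\left(H,V \right)} = 9$ ($Y{\left(H,V \right)} = 5 + 4 = 9$)
$v{\left(L \right)} = -108$ ($v{\left(L \right)} = 9 \left(-12\right) = -108$)
$S{\left(D,A \right)} = -8 + 8 D$ ($S{\left(D,A \right)} = 4 \left(2 D - 2\right) = 4 \left(-2 + 2 D\right) = -8 + 8 D$)
$-70 + v{\left(r \right)} \left(S{\left(Y{\left(-4,6 \right)},6 \right)} \frac{2}{4} + 3\right) = -70 - 108 \left(\left(-8 + 8 \cdot 9\right) \frac{2}{4} + 3\right) = -70 - 108 \left(\left(-8 + 72\right) 2 \cdot \frac{1}{4} + 3\right) = -70 - 108 \left(64 \cdot \frac{1}{2} + 3\right) = -70 - 108 \left(32 + 3\right) = -70 - 3780 = -3850$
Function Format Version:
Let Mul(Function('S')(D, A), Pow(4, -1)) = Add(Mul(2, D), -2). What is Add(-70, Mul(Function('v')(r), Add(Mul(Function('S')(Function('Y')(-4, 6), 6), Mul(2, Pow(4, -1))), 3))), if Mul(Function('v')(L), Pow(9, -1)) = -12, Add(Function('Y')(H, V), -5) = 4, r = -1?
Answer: -3850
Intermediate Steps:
Function('Y')(H, V) = 9 (Function('Y')(H, V) = Add(5, 4) = 9)
Function('v')(L) = -108 (Function('v')(L) = Mul(9, -12) = -108)
Function('S')(D, A) = Add(-8, Mul(8, D)) (Function('S')(D, A) = Mul(4, Add(Mul(2, D), -2)) = Mul(4, Add(-2, Mul(2, D))) = Add(-8, Mul(8, D)))
Add(-70, Mul(Function('v')(r), Add(Mul(Function('S')(Function('Y')(-4, 6), 6), Mul(2, Pow(4, -1))), 3))) = Add(-70, Mul(-108, Add(Mul(Add(-8, Mul(8, 9)), Mul(2, Pow(4, -1))), 3))) = Add(-70, Mul(-108, Add(Mul(Add(-8, 72), Mul(2, Rational(1, 4))), 3))) = Add(-70, Mul(-108, Add(Mul(64, Rational(1, 2)), 3))) = Add(-70, Mul(-108, Add(32, 3))) = Add(-70, Mul(-108, 35)) = Add(-70, -3780) = -3850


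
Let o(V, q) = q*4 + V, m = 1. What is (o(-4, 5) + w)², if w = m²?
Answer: 289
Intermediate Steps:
o(V, q) = V + 4*q (o(V, q) = 4*q + V = V + 4*q)
w = 1 (w = 1² = 1)
(o(-4, 5) + w)² = ((-4 + 4*5) + 1)² = ((-4 + 20) + 1)² = (16 + 1)² = 17² = 289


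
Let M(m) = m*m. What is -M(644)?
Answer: -414736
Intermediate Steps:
M(m) = m**2
-M(644) = -1*644**2 = -1*414736 = -414736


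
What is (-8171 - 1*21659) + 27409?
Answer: -2421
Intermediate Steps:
(-8171 - 1*21659) + 27409 = (-8171 - 21659) + 27409 = -29830 + 27409 = -2421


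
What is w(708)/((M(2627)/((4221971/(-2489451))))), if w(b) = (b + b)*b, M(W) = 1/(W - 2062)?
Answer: -797147980206240/829817 ≈ -9.6063e+8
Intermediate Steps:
M(W) = 1/(-2062 + W)
w(b) = 2*b² (w(b) = (2*b)*b = 2*b²)
w(708)/((M(2627)/((4221971/(-2489451))))) = (2*708²)/((1/((-2062 + 2627)*((4221971/(-2489451)))))) = (2*501264)/((1/(565*((4221971*(-1/2489451)))))) = 1002528/((1/(565*(-4221971/2489451)))) = 1002528/(((1/565)*(-2489451/4221971))) = 1002528/(-2489451/2385413615) = 1002528*(-2385413615/2489451) = -797147980206240/829817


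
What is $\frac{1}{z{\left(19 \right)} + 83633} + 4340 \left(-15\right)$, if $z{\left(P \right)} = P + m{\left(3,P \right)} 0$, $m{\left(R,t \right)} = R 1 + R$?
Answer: $- \frac{5445745199}{83652} \approx -65100.0$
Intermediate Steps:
$m{\left(R,t \right)} = 2 R$ ($m{\left(R,t \right)} = R + R = 2 R$)
$z{\left(P \right)} = P$ ($z{\left(P \right)} = P + 2 \cdot 3 \cdot 0 = P + 6 \cdot 0 = P + 0 = P$)
$\frac{1}{z{\left(19 \right)} + 83633} + 4340 \left(-15\right) = \frac{1}{19 + 83633} + 4340 \left(-15\right) = \frac{1}{83652} - 65100 = - \frac{5445745199}{83652}$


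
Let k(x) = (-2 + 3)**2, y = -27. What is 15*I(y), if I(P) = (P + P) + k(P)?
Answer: -795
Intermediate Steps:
k(x) = 1 (k(x) = 1**2 = 1)
I(P) = 1 + 2*P (I(P) = (P + P) + 1 = 2*P + 1 = 1 + 2*P)
15*I(y) = 15*(1 + 2*(-27)) = 15*(1 - 54) = 15*(-53) = -795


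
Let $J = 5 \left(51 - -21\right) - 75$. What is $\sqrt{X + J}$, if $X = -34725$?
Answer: $2 i \sqrt{8610} \approx 185.58 i$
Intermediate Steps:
$J = 285$ ($J = 5 \left(51 + 21\right) - 75 = 5 \cdot 72 - 75 = 360 - 75 = 285$)
$\sqrt{X + J} = \sqrt{-34725 + 285} = \sqrt{-34440} = 2 i \sqrt{8610}$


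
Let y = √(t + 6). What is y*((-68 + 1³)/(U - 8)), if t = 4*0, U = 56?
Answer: -67*√6/48 ≈ -3.4191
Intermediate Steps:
t = 0
y = √6 (y = √(0 + 6) = √6 ≈ 2.4495)
y*((-68 + 1³)/(U - 8)) = √6*((-68 + 1³)/(56 - 8)) = √6*((-68 + 1)/48) = √6*(-67*1/48) = √6*(-67/48) = -67*√6/48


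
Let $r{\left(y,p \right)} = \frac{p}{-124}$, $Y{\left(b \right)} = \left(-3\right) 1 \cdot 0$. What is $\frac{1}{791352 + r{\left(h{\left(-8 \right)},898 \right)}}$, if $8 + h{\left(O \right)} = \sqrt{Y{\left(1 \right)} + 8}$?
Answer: $\frac{62}{49063375} \approx 1.2637 \cdot 10^{-6}$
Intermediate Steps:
$Y{\left(b \right)} = 0$ ($Y{\left(b \right)} = \left(-3\right) 0 = 0$)
$h{\left(O \right)} = -8 + 2 \sqrt{2}$ ($h{\left(O \right)} = -8 + \sqrt{0 + 8} = -8 + \sqrt{8} = -8 + 2 \sqrt{2}$)
$r{\left(y,p \right)} = - \frac{p}{124}$ ($r{\left(y,p \right)} = p \left(- \frac{1}{124}\right) = - \frac{p}{124}$)
$\frac{1}{791352 + r{\left(h{\left(-8 \right)},898 \right)}} = \frac{1}{791352 - \frac{449}{62}} = \frac{1}{\frac{49063375}{62}} = \frac{62}{49063375}$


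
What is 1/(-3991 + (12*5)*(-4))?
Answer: -1/4231 ≈ -0.00023635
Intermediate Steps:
1/(-3991 + (12*5)*(-4)) = 1/(-3991 + 60*(-4)) = 1/(-3991 - 240) = 1/(-4231) = -1/4231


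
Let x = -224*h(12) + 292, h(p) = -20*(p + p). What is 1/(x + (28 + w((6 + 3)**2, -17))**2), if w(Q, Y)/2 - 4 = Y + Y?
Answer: 1/108836 ≈ 9.1881e-6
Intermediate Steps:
h(p) = -40*p
w(Q, Y) = 8 + 4*Y (w(Q, Y) = 8 + 2*(Y + Y) = 8 + 2*(2*Y) = 8 + 4*Y)
x = 107812 (x = -(-8960)*12 + 292 = -224*(-480) + 292 = 107520 + 292 = 107812)
1/(x + (28 + w((6 + 3)**2, -17))**2) = 1/(107812 + (28 + (8 + 4*(-17)))**2) = 1/(107812 + (28 + (8 - 68))**2) = 1/(107812 + (28 - 60)**2) = 1/(107812 + (-32)**2) = 1/(107812 + 1024) = 1/108836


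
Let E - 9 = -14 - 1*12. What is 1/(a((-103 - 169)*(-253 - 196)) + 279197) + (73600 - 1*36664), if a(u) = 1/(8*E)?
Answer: 1402489136512/37970791 ≈ 36936.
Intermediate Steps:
E = -17 (E = 9 + (-14 - 1*12) = 9 + (-14 - 12) = 9 - 26 = -17)
a(u) = -1/136 (a(u) = 1/(8*(-17)) = 1/(-136) = -1/136)
1/(a((-103 - 169)*(-253 - 196)) + 279197) + (73600 - 1*36664) = 1/(-1/136 + 279197) + (73600 - 1*36664) = 1/(37970791/136) + (73600 - 36664) = 136/37970791 + 36936 = 1402489136512/37970791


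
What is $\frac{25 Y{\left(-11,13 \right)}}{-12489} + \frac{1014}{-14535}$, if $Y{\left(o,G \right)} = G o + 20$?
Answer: $\frac{3559031}{20169735} \approx 0.17645$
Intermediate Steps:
$Y{\left(o,G \right)} = 20 + G o$
$\frac{25 Y{\left(-11,13 \right)}}{-12489} + \frac{1014}{-14535} = \frac{25 \left(20 + 13 \left(-11\right)\right)}{-12489} + \frac{1014}{-14535} = 25 \left(20 - 143\right) \left(- \frac{1}{12489}\right) + 1014 \left(- \frac{1}{14535}\right) = 25 \left(-123\right) \left(- \frac{1}{12489}\right) - \frac{338}{4845} = \left(-3075\right) \left(- \frac{1}{12489}\right) - \frac{338}{4845} = \frac{1025}{4163} - \frac{338}{4845} = \frac{3559031}{20169735}$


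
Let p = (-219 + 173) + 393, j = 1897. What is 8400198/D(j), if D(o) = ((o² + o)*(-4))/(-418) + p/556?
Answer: 976136608392/4003835195 ≈ 243.80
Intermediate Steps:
p = 347 (p = -46 + 393 = 347)
D(o) = 347/556 + 2*o/209 + 2*o²/209 (D(o) = ((o² + o)*(-4))/(-418) + 347/556 = ((o + o²)*(-4))*(-1/418) + 347*(1/556) = (-4*o - 4*o²)*(-1/418) + 347/556 = (2*o/209 + 2*o²/209) + 347/556 = 347/556 + 2*o/209 + 2*o²/209)
8400198/D(j) = 8400198/(347/556 + (2/209)*1897 + (2/209)*1897²) = 8400198/(347/556 + 3794/209 + (2/209)*3598609) = 8400198/(347/556 + 3794/209 + 7197218/209) = 8400198/(4003835195/116204) = 8400198*(116204/4003835195) = 976136608392/4003835195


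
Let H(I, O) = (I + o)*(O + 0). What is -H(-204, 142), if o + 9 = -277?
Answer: 69580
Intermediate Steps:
o = -286 (o = -9 - 277 = -286)
H(I, O) = O*(-286 + I) (H(I, O) = (I - 286)*(O + 0) = (-286 + I)*O = O*(-286 + I))
-H(-204, 142) = -142*(-286 - 204) = -142*(-490) = -1*(-69580) = 69580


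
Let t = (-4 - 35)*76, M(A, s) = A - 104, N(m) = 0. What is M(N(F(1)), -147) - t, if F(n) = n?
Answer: 2860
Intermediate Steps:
M(A, s) = -104 + A
t = -2964 (t = -39*76 = -2964)
M(N(F(1)), -147) - t = (-104 + 0) - 1*(-2964) = -104 + 2964 = 2860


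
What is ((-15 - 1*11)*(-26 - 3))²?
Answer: 568516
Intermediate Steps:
((-15 - 1*11)*(-26 - 3))² = ((-15 - 11)*(-29))² = (-26*(-29))² = 754² = 568516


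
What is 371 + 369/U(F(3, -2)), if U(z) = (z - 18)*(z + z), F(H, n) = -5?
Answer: 85699/230 ≈ 372.60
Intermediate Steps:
U(z) = 2*z*(-18 + z) (U(z) = (-18 + z)*(2*z) = 2*z*(-18 + z))
371 + 369/U(F(3, -2)) = 371 + 369/((2*(-5)*(-18 - 5))) = 371 + 369/((2*(-5)*(-23))) = 371 + 369/230 = 85699/230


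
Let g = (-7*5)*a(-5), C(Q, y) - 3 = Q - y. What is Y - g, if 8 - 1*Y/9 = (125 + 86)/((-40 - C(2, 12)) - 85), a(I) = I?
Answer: -10255/118 ≈ -86.907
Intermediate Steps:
C(Q, y) = 3 + Q - y (C(Q, y) = 3 + (Q - y) = 3 + Q - y)
Y = 10395/118 (Y = 72 - 9*(125 + 86)/((-40 - (3 + 2 - 1*12)) - 85) = 72 - 1899/((-40 - (3 + 2 - 12)) - 85) = 72 - 1899/((-40 - 1*(-7)) - 85) = 72 - 1899/((-40 + 7) - 85) = 72 - 1899/(-33 - 85) = 72 - 1899/(-118) = 72 - 1899*(-1)/118 = 72 - 9*(-211/118) = 72 + 1899/118 = 10395/118 ≈ 88.093)
g = 175 (g = -7*5*(-5) = -35*(-5) = 175)
Y - g = 10395/118 - 1*175 = 10395/118 - 175 = -10255/118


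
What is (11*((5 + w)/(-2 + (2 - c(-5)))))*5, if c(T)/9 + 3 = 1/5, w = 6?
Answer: 3025/126 ≈ 24.008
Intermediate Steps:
c(T) = -126/5 (c(T) = -27 + 9/5 = -126/5)
(11*((5 + w)/(-2 + (2 - c(-5)))))*5 = (11*((5 + 6)/(-2 + (2 - 1*(-126/5)))))*5 = (11*(11/(-2 + (2 + 126/5))))*5 = (11*(11/(-2 + 136/5)))*5 = (11*(11/(126/5)))*5 = (11*(11*(5/126)))*5 = (11*(55/126))*5 = (605/126)*5 = 3025/126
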